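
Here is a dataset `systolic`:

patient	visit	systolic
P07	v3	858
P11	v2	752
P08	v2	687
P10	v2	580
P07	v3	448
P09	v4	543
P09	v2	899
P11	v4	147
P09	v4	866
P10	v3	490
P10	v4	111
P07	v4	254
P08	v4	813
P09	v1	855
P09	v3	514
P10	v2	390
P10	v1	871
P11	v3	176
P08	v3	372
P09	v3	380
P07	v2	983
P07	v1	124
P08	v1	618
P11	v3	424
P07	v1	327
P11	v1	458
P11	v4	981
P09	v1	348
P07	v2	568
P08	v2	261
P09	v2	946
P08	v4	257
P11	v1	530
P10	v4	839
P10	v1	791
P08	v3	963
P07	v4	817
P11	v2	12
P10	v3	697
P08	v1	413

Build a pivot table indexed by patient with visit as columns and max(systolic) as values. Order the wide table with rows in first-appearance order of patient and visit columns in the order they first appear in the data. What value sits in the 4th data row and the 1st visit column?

With rows in first-appearance order of patient, row 4 is patient=P10. visit columns in first-appearance order: v3, v2, v4, v1; column 1 is v3.
Long rows with patient=P10, visit=v3: max(490, 697) = 697.

697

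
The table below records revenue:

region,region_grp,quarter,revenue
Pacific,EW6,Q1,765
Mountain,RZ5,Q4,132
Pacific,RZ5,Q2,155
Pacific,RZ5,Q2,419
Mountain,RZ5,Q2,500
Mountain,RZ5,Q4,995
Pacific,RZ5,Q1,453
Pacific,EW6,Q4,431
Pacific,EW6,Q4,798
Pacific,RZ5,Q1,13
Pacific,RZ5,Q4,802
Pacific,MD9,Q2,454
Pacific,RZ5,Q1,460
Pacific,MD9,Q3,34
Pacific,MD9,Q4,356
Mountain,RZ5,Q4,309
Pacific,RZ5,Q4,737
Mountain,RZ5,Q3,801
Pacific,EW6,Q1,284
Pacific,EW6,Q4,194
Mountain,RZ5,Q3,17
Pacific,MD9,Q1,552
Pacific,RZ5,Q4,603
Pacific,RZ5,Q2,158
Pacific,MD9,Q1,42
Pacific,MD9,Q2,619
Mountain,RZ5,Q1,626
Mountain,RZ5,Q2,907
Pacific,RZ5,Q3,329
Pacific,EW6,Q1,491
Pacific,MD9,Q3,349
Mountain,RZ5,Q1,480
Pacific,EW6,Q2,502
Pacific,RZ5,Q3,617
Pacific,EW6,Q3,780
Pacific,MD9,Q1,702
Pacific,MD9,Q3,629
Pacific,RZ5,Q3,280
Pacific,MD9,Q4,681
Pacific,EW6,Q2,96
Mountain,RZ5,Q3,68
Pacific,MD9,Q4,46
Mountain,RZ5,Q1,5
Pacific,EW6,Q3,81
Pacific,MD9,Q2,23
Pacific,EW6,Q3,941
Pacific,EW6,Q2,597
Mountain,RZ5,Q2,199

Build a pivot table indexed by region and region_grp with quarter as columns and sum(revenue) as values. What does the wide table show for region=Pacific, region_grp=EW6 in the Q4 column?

1423

Rows with region=Pacific, region_grp=EW6 and quarter=Q4: revenue values are 431, 798, 194.
431 + 798 + 194 = 1423.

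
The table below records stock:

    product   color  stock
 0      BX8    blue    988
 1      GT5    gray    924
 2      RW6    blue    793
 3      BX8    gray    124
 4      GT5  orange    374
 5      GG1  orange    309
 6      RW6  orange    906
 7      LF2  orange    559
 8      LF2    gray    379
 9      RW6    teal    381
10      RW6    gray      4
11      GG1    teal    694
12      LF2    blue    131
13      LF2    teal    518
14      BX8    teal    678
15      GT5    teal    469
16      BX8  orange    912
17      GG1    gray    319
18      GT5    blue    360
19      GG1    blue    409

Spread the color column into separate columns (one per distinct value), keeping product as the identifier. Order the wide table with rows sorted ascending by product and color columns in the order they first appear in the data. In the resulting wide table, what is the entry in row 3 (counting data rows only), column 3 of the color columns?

374

With rows sorted ascending by product, row 3 is product=GT5. color columns in first-appearance order: blue, gray, orange, teal; column 3 is orange.
Long rows with product=GT5, color=orange: stock = 374.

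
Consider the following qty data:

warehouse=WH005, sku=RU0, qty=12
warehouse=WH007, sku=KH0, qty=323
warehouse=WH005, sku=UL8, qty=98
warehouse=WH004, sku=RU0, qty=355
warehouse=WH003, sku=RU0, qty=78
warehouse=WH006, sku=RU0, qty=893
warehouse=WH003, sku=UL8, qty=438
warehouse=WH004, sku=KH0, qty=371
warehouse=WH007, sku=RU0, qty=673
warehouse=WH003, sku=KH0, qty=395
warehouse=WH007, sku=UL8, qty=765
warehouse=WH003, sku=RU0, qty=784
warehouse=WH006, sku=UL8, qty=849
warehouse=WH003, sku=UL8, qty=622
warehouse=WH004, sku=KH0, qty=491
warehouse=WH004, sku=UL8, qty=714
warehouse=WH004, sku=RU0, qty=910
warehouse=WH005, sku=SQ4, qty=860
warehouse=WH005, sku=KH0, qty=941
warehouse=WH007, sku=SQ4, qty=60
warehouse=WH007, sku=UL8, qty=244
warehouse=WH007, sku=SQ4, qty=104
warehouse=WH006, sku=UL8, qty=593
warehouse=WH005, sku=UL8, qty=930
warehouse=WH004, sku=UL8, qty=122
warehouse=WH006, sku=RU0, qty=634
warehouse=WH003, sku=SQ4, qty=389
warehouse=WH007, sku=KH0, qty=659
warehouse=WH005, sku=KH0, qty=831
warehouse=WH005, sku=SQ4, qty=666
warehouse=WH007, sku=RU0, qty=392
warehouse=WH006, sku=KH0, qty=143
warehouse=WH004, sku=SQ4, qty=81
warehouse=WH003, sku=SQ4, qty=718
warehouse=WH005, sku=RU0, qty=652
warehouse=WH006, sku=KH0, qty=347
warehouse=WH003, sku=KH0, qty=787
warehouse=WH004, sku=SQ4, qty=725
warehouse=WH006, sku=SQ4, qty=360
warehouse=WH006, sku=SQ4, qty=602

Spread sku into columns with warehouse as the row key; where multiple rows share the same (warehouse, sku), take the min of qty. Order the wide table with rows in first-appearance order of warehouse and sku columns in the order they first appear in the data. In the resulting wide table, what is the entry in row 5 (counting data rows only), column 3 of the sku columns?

With rows in first-appearance order of warehouse, row 5 is warehouse=WH006. sku columns in first-appearance order: RU0, KH0, UL8, SQ4; column 3 is UL8.
Long rows with warehouse=WH006, sku=UL8: min(849, 593) = 593.

593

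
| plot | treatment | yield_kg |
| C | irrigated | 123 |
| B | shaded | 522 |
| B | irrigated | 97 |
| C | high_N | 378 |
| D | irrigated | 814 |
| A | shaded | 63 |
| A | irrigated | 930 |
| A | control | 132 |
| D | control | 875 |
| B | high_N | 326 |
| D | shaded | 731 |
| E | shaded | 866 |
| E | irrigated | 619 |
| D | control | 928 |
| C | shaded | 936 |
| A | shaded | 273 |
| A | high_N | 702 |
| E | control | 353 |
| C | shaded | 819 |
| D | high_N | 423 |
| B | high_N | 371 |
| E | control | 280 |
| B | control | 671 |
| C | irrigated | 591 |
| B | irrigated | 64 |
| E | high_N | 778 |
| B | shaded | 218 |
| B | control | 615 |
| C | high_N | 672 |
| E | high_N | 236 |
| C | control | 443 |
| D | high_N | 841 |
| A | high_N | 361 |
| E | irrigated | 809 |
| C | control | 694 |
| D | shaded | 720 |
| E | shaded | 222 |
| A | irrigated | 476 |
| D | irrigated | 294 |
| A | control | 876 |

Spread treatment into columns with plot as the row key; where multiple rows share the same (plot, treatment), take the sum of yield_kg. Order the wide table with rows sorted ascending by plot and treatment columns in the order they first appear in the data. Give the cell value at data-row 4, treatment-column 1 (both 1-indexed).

1108

With rows sorted ascending by plot, row 4 is plot=D. treatment columns in first-appearance order: irrigated, shaded, high_N, control; column 1 is irrigated.
Long rows with plot=D, treatment=irrigated: 814 + 294 = 1108.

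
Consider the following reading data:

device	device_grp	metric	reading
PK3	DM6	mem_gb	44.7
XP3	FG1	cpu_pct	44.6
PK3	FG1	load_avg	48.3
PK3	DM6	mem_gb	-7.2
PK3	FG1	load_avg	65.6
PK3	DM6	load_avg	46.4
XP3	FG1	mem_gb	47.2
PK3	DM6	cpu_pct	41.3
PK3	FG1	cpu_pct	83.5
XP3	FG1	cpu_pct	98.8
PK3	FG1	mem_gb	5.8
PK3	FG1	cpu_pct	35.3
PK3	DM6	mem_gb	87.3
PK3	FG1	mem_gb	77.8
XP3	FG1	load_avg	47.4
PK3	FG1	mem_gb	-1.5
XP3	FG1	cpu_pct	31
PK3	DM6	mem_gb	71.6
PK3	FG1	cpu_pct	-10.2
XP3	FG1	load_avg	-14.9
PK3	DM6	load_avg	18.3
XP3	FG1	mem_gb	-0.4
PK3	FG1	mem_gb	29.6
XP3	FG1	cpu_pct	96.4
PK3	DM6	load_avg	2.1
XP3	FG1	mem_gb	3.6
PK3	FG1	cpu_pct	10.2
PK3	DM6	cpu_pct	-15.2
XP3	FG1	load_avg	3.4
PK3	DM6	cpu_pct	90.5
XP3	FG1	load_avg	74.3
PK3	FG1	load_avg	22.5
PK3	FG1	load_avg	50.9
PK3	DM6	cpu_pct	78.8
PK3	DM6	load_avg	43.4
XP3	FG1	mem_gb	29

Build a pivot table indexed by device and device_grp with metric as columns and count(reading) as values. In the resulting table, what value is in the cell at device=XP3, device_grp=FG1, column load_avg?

Rows with device=XP3, device_grp=FG1 and metric=load_avg: reading values are 47.4, -14.9, 3.4, 74.3.
4 rows match — count = 4.

4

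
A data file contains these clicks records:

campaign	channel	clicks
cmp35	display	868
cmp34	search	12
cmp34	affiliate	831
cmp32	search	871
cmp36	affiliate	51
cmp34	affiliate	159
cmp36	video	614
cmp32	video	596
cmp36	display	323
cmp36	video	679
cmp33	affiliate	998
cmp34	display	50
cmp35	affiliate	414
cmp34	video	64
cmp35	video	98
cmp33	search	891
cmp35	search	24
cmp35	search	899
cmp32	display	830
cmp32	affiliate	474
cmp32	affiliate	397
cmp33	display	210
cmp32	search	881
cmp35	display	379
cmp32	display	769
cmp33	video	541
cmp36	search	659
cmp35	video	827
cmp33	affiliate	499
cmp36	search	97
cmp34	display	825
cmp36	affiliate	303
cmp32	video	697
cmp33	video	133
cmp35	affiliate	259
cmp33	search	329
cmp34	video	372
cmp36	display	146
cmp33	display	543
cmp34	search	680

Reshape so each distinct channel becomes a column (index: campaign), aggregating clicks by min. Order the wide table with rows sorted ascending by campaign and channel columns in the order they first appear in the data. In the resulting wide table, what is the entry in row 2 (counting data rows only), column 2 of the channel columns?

329

With rows sorted ascending by campaign, row 2 is campaign=cmp33. channel columns in first-appearance order: display, search, affiliate, video; column 2 is search.
Long rows with campaign=cmp33, channel=search: min(891, 329) = 329.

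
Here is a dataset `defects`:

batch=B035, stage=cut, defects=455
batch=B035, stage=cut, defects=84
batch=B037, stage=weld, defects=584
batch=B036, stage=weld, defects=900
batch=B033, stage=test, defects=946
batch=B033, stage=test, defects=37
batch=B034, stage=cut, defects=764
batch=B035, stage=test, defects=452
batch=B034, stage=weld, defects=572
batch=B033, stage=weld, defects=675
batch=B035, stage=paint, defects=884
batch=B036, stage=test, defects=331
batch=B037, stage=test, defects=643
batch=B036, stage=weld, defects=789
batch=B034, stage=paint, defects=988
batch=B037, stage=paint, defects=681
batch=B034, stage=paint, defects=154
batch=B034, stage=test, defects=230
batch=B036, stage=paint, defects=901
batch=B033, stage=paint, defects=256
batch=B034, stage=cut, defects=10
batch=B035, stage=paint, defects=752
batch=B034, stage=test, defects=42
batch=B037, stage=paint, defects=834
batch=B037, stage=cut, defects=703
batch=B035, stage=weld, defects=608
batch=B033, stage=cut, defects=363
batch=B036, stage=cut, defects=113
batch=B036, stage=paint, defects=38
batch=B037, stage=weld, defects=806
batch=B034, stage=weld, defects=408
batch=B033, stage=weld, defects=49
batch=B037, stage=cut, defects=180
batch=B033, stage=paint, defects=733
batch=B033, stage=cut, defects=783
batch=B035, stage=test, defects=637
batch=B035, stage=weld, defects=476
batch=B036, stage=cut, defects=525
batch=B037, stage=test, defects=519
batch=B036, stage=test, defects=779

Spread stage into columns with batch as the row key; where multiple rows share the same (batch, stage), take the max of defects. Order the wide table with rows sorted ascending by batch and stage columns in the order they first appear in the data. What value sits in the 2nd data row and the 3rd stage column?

With rows sorted ascending by batch, row 2 is batch=B034. stage columns in first-appearance order: cut, weld, test, paint; column 3 is test.
Long rows with batch=B034, stage=test: max(230, 42) = 230.

230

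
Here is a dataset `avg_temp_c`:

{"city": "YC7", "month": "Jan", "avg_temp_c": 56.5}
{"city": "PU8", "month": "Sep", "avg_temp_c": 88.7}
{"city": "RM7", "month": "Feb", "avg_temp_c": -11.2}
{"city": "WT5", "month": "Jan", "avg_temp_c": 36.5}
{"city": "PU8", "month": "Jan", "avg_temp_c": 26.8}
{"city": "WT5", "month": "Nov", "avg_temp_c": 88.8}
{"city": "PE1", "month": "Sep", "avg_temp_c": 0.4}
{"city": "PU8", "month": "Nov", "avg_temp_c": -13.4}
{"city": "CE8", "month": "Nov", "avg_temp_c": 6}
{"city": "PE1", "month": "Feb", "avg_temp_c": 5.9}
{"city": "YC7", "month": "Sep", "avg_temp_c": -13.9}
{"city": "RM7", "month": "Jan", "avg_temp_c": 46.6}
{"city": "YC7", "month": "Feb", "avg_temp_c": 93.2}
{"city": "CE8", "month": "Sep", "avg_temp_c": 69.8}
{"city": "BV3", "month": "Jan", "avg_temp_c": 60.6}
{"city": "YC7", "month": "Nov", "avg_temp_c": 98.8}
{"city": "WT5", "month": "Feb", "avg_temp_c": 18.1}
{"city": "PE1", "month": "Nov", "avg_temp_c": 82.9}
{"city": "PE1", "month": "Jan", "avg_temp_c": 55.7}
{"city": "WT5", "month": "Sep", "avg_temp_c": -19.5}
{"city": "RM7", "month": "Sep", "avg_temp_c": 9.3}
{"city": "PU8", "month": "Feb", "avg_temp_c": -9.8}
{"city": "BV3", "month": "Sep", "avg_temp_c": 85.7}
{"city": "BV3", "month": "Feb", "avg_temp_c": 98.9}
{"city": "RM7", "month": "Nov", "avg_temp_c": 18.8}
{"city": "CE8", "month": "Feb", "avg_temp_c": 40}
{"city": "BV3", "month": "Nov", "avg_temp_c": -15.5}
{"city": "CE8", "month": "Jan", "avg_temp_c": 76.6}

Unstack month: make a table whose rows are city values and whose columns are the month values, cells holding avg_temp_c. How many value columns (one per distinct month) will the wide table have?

4 distinct month values: Jan, Sep, Nov, Feb.

4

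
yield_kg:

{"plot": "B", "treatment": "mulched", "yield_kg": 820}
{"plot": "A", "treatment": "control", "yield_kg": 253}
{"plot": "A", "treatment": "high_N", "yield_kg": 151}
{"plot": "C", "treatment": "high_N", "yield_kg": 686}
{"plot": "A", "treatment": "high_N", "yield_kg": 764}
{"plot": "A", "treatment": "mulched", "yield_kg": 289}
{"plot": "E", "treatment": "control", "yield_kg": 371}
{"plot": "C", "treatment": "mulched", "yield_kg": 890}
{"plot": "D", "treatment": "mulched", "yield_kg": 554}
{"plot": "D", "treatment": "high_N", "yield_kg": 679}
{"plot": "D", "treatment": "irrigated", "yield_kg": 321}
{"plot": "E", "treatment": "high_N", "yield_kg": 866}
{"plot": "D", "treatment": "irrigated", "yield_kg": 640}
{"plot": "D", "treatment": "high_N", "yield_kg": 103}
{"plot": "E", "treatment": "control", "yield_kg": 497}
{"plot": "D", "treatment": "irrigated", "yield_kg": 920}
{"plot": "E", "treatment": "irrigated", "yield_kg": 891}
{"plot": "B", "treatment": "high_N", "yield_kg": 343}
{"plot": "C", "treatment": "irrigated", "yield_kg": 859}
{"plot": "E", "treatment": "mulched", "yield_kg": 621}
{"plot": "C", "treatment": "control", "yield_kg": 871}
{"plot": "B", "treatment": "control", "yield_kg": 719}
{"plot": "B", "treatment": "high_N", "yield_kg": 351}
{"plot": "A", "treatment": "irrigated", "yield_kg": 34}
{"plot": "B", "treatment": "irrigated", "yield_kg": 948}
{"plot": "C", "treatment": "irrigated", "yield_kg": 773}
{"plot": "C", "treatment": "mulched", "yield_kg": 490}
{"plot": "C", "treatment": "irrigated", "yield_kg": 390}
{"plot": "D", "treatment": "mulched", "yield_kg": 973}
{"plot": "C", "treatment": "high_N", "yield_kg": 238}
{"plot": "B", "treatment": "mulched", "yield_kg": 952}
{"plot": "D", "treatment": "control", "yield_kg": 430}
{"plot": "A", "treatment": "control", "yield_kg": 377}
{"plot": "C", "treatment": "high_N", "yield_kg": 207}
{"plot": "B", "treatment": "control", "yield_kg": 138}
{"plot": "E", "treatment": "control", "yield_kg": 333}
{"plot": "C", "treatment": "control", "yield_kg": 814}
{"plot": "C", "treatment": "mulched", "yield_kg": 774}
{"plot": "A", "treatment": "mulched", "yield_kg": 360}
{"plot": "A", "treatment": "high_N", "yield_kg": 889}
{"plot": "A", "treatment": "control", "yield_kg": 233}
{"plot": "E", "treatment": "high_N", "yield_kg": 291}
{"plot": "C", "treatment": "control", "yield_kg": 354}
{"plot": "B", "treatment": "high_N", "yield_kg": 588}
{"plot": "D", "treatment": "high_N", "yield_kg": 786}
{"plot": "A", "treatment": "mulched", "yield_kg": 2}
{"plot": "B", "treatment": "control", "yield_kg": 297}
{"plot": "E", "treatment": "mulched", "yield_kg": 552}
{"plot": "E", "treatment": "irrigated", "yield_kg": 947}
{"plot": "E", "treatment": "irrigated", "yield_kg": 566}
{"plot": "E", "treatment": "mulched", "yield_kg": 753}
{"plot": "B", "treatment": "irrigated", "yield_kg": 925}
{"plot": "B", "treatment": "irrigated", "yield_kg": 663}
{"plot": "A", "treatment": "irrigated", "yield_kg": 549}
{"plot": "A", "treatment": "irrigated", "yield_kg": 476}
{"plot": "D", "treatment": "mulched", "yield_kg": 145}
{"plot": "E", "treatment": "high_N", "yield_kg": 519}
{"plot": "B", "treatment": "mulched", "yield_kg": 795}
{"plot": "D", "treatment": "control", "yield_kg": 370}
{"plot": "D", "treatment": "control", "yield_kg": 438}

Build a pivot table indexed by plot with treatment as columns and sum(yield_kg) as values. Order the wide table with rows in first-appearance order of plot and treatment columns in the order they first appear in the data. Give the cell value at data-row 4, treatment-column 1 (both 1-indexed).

1926

With rows in first-appearance order of plot, row 4 is plot=E. treatment columns in first-appearance order: mulched, control, high_N, irrigated; column 1 is mulched.
Long rows with plot=E, treatment=mulched: 621 + 552 + 753 = 1926.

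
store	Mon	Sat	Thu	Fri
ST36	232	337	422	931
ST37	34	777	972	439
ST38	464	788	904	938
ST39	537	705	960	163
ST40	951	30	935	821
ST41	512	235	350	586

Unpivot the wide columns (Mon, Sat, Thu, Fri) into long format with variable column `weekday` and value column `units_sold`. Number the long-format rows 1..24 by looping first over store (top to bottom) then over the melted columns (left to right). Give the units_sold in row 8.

24 rows total (6 × 4). Row 8: index ⌊(8-1)/4⌋ = 1 into store → ST37; (8-1) mod 4 = 3 into the melted columns → Fri.
So row 8 is (ST37, Fri, 439); units_sold = 439.

439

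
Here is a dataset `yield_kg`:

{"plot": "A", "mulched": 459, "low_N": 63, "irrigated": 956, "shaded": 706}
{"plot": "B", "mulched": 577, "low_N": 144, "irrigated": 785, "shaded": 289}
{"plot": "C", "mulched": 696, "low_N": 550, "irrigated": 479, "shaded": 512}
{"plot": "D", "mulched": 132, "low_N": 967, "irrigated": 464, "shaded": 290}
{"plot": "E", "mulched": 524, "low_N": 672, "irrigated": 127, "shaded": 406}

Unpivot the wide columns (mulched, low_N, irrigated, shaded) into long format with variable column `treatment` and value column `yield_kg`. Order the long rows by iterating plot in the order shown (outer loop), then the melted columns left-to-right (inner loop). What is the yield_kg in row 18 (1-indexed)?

20 rows total (5 × 4). Row 18: index ⌊(18-1)/4⌋ = 4 into plot → E; (18-1) mod 4 = 1 into the melted columns → low_N.
So row 18 is (E, low_N, 672); yield_kg = 672.

672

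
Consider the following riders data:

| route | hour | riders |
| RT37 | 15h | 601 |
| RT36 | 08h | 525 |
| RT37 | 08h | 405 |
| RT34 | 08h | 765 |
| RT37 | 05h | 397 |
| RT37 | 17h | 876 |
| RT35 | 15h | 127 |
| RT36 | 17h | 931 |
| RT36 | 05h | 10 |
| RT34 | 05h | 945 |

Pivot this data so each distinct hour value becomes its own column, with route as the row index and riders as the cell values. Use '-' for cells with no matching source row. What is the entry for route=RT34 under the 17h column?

No long-format row has route=RT34 and hour=17h, so the cell is -.

-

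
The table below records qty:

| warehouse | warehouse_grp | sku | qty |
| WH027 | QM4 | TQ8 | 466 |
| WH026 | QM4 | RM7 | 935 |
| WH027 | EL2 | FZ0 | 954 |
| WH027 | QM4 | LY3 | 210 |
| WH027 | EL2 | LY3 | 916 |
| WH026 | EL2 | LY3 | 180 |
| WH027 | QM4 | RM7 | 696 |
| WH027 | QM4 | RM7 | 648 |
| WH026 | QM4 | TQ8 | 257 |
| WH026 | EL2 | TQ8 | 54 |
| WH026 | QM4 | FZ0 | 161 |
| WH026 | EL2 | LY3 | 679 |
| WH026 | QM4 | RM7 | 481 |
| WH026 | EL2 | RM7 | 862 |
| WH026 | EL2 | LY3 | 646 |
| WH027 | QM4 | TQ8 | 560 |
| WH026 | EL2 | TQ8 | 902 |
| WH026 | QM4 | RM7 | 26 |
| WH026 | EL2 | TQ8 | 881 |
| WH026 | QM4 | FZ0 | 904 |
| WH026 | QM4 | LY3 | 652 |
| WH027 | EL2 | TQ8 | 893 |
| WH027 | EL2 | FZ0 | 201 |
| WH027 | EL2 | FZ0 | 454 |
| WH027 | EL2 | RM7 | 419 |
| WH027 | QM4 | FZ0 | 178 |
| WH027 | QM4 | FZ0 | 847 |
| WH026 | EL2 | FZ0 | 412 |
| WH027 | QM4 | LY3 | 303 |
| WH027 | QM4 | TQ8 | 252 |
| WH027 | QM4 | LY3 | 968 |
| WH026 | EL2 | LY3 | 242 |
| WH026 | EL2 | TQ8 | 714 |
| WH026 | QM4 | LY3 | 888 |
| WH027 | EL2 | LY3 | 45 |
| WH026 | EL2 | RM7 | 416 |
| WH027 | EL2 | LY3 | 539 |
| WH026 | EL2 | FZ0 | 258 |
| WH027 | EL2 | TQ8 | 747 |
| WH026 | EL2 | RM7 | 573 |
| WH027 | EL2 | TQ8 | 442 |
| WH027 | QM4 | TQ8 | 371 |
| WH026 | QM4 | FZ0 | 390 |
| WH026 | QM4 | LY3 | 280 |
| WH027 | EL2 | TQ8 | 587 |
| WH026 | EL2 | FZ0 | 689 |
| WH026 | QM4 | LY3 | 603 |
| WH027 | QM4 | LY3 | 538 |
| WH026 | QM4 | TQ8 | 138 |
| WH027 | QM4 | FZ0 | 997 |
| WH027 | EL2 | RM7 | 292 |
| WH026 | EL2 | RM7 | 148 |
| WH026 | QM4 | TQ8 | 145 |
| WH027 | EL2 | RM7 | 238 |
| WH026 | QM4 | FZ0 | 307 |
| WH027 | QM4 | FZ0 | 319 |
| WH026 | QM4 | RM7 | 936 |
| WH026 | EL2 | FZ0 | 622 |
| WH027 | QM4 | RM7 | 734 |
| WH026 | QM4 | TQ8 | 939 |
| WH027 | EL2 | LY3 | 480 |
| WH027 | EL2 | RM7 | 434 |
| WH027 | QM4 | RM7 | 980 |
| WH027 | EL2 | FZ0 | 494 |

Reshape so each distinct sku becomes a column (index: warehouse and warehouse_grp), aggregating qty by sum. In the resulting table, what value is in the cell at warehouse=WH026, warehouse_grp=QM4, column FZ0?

1762

Rows with warehouse=WH026, warehouse_grp=QM4 and sku=FZ0: qty values are 161, 904, 390, 307.
161 + 904 + 390 + 307 = 1762.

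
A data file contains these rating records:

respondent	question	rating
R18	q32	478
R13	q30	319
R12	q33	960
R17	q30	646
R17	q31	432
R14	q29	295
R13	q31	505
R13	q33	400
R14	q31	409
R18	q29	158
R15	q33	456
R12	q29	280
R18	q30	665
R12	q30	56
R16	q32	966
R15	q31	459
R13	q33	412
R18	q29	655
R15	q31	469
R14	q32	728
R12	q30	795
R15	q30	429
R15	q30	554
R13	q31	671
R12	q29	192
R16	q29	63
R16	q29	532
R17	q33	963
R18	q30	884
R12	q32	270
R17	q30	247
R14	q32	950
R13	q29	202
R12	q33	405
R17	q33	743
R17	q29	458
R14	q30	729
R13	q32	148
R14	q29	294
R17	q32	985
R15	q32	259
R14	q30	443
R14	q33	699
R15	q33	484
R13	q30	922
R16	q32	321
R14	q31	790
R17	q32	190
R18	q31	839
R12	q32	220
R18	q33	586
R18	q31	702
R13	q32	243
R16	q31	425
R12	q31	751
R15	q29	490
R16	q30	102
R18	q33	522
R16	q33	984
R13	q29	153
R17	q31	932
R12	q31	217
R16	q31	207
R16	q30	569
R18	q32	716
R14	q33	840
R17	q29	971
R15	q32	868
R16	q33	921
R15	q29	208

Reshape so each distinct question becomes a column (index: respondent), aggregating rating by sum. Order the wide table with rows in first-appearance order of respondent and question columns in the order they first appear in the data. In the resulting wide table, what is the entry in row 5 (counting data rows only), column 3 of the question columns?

1539

With rows in first-appearance order of respondent, row 5 is respondent=R14. question columns in first-appearance order: q32, q30, q33, q31, q29; column 3 is q33.
Long rows with respondent=R14, question=q33: 699 + 840 = 1539.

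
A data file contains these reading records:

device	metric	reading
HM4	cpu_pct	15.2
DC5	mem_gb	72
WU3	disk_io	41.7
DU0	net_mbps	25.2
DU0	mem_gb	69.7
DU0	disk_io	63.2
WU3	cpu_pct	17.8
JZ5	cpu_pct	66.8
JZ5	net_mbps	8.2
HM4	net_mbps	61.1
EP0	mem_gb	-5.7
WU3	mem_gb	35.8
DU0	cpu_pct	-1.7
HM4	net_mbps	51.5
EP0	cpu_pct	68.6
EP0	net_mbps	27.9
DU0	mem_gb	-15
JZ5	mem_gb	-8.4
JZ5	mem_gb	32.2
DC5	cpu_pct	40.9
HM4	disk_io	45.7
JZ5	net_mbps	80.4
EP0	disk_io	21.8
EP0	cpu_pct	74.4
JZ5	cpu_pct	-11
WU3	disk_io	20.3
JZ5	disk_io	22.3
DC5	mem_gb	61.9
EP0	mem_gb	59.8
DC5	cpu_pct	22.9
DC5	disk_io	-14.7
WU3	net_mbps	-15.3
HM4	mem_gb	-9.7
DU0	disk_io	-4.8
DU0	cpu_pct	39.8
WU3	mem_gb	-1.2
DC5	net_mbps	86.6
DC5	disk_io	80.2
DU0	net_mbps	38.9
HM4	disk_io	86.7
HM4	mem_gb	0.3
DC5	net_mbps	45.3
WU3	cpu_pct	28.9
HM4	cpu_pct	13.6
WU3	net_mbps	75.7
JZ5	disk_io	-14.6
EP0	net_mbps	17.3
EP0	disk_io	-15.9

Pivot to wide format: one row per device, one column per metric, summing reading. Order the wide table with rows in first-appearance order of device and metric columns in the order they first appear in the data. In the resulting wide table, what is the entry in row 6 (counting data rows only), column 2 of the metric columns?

54.1

With rows in first-appearance order of device, row 6 is device=EP0. metric columns in first-appearance order: cpu_pct, mem_gb, disk_io, net_mbps; column 2 is mem_gb.
Long rows with device=EP0, metric=mem_gb: -5.7 + 59.8 = 54.1.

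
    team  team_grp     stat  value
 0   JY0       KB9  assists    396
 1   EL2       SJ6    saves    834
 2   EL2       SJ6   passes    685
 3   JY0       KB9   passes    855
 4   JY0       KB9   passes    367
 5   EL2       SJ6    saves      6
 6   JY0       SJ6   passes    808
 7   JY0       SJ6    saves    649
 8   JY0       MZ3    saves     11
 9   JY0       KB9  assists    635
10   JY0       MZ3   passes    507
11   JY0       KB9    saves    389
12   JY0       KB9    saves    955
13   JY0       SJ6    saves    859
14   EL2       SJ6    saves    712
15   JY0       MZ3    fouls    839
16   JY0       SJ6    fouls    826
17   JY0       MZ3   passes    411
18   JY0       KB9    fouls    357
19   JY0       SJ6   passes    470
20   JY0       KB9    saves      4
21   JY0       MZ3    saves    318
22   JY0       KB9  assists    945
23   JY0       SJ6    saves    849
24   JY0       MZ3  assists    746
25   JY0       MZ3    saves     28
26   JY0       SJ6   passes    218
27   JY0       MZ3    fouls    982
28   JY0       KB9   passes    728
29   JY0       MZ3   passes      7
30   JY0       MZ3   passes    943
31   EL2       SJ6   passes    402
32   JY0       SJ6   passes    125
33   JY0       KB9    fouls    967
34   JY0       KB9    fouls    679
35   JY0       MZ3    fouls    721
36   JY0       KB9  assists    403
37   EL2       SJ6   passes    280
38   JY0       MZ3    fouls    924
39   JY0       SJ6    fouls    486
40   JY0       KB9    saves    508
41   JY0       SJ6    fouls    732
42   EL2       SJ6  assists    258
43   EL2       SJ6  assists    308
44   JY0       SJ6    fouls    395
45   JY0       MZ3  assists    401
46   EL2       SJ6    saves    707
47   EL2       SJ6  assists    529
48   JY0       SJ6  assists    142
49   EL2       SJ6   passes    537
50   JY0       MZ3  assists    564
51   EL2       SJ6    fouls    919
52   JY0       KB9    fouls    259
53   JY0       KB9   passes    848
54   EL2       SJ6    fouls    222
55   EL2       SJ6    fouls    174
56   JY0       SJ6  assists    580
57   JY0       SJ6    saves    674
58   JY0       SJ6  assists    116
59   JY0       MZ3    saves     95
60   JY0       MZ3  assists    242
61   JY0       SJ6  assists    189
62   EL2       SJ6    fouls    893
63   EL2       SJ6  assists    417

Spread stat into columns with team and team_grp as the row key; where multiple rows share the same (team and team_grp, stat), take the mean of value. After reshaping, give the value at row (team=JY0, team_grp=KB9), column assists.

594.75

Rows with team=JY0, team_grp=KB9 and stat=assists: value values are 396, 635, 945, 403.
(396 + 635 + 945 + 403) / 4 = 594.75.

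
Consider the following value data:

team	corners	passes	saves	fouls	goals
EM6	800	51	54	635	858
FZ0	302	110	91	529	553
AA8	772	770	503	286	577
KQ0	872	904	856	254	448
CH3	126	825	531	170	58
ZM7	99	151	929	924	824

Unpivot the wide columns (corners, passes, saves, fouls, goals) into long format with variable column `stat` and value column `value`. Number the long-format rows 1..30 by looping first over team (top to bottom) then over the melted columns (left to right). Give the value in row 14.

30 rows total (6 × 5). Row 14: index ⌊(14-1)/5⌋ = 2 into team → AA8; (14-1) mod 5 = 3 into the melted columns → fouls.
So row 14 is (AA8, fouls, 286); value = 286.

286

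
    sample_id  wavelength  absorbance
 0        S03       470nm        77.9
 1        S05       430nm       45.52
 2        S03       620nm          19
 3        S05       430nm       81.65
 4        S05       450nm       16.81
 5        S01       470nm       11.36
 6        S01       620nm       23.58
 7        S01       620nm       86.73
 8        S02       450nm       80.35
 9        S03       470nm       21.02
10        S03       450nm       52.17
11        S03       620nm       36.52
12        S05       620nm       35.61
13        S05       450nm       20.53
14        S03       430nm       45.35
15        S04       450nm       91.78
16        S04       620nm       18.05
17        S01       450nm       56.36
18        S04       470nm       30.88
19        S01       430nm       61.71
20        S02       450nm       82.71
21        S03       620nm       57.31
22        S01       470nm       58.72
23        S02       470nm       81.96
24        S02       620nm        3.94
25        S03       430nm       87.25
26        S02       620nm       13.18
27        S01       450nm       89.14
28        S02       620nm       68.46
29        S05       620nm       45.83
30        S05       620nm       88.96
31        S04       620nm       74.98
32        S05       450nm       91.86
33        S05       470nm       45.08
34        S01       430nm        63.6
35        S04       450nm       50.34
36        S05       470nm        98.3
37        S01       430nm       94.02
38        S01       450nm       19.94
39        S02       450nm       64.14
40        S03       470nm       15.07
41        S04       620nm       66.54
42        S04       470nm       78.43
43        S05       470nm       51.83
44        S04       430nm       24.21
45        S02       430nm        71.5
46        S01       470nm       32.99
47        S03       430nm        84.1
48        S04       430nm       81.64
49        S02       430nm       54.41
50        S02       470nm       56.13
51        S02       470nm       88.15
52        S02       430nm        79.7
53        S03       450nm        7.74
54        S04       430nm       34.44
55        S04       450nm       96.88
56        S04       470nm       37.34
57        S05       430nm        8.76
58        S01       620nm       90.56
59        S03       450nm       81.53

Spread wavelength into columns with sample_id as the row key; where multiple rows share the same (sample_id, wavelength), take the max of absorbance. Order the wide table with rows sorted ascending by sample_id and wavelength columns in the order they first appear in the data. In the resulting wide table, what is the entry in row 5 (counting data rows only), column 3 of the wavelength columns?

88.96

With rows sorted ascending by sample_id, row 5 is sample_id=S05. wavelength columns in first-appearance order: 470nm, 430nm, 620nm, 450nm; column 3 is 620nm.
Long rows with sample_id=S05, wavelength=620nm: max(35.61, 45.83, 88.96) = 88.96.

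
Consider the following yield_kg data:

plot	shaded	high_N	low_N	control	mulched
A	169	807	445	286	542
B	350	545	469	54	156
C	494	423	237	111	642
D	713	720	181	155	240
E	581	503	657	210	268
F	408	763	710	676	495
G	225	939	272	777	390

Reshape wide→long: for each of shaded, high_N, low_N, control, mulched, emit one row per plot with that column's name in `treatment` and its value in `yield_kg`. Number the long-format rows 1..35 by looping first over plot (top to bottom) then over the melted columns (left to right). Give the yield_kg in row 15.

642

35 rows total (7 × 5). Row 15: index ⌊(15-1)/5⌋ = 2 into plot → C; (15-1) mod 5 = 4 into the melted columns → mulched.
So row 15 is (C, mulched, 642); yield_kg = 642.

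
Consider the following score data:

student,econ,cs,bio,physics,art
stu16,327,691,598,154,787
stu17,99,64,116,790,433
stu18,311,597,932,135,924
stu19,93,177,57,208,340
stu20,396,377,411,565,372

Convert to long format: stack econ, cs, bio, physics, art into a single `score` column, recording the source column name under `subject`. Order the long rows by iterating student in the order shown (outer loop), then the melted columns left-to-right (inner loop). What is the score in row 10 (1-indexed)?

433

25 rows total (5 × 5). Row 10: index ⌊(10-1)/5⌋ = 1 into student → stu17; (10-1) mod 5 = 4 into the melted columns → art.
So row 10 is (stu17, art, 433); score = 433.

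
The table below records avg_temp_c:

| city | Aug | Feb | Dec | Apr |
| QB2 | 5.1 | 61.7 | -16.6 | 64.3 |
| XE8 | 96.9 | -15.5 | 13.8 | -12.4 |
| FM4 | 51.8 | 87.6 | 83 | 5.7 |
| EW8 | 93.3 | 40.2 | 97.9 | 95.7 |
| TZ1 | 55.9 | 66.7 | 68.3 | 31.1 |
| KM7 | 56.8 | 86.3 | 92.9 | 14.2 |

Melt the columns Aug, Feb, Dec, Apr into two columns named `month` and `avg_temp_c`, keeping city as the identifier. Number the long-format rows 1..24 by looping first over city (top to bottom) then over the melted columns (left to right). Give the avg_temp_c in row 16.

24 rows total (6 × 4). Row 16: index ⌊(16-1)/4⌋ = 3 into city → EW8; (16-1) mod 4 = 3 into the melted columns → Apr.
So row 16 is (EW8, Apr, 95.7); avg_temp_c = 95.7.

95.7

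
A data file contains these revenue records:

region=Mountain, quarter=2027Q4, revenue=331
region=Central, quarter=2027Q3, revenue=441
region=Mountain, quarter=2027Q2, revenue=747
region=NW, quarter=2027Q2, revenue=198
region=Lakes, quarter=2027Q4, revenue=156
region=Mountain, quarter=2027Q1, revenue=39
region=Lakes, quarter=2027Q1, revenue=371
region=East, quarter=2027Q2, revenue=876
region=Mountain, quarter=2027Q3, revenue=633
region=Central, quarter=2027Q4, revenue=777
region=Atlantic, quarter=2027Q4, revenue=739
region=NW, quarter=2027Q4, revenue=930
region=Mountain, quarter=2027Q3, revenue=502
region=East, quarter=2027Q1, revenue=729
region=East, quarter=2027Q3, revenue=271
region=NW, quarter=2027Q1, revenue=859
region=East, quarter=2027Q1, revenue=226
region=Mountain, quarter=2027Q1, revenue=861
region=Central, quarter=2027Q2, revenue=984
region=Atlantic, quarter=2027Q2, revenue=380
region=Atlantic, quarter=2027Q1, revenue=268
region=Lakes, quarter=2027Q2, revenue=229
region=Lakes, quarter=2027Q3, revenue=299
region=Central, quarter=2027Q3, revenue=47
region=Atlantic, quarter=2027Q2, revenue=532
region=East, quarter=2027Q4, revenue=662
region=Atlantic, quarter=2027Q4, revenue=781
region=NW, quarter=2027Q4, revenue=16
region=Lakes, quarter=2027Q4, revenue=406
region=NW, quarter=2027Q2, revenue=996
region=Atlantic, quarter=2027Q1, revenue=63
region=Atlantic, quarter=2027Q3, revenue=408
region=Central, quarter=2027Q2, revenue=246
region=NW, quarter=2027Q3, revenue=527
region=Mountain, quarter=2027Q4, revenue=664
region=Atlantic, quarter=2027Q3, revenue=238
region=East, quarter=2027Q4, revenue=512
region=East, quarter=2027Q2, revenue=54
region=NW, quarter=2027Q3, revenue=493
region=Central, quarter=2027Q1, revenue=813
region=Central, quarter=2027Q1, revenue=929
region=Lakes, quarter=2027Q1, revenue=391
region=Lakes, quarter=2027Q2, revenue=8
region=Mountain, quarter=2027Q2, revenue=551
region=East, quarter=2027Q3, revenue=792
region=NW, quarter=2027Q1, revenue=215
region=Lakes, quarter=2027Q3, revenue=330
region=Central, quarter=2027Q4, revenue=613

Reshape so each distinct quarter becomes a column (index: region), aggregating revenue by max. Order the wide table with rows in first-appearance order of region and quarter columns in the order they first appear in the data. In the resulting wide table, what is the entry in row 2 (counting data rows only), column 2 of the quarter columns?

With rows in first-appearance order of region, row 2 is region=Central. quarter columns in first-appearance order: 2027Q4, 2027Q3, 2027Q2, 2027Q1; column 2 is 2027Q3.
Long rows with region=Central, quarter=2027Q3: max(441, 47) = 441.

441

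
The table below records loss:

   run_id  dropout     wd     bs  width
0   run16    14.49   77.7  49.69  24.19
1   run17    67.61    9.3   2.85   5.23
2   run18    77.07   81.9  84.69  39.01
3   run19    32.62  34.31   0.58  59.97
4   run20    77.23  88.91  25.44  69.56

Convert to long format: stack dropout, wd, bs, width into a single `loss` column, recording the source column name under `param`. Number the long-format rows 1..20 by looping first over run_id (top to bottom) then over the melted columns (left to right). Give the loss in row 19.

25.44

20 rows total (5 × 4). Row 19: index ⌊(19-1)/4⌋ = 4 into run_id → run20; (19-1) mod 4 = 2 into the melted columns → bs.
So row 19 is (run20, bs, 25.44); loss = 25.44.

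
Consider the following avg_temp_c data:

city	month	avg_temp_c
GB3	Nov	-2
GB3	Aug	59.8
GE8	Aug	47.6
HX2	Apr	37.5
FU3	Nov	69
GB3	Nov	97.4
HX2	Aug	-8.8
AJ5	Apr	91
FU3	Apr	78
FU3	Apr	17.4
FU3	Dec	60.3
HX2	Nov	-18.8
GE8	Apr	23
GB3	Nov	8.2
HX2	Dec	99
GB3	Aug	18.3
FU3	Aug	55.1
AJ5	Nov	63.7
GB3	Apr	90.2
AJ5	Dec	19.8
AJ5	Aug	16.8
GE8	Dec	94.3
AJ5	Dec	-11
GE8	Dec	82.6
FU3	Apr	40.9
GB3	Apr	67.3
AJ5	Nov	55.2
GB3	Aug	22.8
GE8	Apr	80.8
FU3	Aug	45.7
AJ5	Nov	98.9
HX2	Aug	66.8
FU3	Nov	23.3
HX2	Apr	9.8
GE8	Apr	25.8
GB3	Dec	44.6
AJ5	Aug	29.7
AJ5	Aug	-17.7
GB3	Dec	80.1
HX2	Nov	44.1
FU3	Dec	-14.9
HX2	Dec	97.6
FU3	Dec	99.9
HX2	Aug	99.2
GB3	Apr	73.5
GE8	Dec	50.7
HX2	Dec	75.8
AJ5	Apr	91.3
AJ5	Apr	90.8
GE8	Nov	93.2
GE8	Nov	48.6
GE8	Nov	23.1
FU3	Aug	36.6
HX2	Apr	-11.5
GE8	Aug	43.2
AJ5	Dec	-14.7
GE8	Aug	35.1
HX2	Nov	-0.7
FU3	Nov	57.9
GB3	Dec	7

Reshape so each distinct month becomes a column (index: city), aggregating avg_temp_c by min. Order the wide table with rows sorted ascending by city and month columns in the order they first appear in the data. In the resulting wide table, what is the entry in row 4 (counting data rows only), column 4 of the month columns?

With rows sorted ascending by city, row 4 is city=GE8. month columns in first-appearance order: Nov, Aug, Apr, Dec; column 4 is Dec.
Long rows with city=GE8, month=Dec: min(94.3, 82.6, 50.7) = 50.7.

50.7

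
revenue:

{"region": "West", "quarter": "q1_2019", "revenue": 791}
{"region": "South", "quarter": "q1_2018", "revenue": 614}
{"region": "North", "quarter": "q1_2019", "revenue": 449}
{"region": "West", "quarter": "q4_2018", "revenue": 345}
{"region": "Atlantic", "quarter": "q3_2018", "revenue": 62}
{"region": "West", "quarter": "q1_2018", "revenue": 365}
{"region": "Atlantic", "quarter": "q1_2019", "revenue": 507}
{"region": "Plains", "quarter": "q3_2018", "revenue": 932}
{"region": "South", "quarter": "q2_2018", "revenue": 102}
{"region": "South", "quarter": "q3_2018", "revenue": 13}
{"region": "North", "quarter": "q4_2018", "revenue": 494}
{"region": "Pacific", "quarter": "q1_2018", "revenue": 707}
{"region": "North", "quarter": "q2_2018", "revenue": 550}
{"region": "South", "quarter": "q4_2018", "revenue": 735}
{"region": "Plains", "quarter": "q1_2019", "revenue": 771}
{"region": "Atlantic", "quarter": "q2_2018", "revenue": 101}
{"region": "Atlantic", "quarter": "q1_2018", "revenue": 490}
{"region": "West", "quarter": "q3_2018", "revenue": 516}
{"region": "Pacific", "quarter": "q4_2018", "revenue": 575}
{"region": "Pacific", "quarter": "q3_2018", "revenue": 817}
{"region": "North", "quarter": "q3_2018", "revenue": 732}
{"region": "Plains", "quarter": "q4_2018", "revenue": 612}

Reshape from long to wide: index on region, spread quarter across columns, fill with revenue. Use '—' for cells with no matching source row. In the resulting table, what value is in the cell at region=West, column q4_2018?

The long row with region=West, quarter=q4_2018 has revenue=345.

345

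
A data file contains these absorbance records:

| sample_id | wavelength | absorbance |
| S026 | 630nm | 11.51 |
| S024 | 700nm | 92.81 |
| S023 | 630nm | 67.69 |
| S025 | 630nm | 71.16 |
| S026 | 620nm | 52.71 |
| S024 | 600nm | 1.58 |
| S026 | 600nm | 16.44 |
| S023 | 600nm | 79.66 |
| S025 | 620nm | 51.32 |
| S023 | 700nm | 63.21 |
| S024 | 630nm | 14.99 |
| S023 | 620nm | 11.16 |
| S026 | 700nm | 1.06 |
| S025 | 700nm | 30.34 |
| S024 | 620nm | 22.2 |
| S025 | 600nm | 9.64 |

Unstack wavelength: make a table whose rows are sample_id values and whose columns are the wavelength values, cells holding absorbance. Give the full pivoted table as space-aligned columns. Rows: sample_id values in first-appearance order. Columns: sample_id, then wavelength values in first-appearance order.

sample_id  630nm  700nm  620nm  600nm
S026       11.51  1.06   52.71  16.44
S024       14.99  92.81  22.2   1.58 
S023       67.69  63.21  11.16  79.66
S025       71.16  30.34  51.32  9.64 

Columns: sample_id plus the 4 distinct wavelength values (630nm, 700nm, 620nm, 600nm).
For example, row S026 column 630nm takes absorbance=11.51 from the long row (S026, 630nm).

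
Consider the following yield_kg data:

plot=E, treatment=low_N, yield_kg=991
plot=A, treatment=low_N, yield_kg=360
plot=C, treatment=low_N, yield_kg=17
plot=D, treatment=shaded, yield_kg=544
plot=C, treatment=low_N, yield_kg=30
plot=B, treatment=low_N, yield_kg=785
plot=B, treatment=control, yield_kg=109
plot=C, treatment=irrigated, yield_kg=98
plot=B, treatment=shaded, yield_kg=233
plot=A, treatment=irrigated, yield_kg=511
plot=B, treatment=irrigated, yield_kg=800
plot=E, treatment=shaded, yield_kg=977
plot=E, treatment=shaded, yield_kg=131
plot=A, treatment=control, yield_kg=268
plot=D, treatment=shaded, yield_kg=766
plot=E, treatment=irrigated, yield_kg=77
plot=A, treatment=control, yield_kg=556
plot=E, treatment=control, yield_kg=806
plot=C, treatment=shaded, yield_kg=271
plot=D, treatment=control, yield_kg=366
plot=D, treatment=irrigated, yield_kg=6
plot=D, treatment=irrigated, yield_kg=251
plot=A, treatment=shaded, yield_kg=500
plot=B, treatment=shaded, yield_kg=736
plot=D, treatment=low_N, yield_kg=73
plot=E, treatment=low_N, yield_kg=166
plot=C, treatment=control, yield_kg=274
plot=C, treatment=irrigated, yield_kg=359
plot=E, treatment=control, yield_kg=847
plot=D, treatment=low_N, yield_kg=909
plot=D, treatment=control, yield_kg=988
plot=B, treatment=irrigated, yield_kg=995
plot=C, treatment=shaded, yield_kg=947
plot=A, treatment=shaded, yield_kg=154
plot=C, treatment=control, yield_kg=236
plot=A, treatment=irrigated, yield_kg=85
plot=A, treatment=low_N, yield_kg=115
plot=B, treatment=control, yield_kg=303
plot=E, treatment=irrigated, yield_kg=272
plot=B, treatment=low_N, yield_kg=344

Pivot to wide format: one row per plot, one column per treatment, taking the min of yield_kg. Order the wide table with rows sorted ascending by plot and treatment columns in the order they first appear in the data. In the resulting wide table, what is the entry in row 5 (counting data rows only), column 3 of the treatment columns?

806

With rows sorted ascending by plot, row 5 is plot=E. treatment columns in first-appearance order: low_N, shaded, control, irrigated; column 3 is control.
Long rows with plot=E, treatment=control: min(806, 847) = 806.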